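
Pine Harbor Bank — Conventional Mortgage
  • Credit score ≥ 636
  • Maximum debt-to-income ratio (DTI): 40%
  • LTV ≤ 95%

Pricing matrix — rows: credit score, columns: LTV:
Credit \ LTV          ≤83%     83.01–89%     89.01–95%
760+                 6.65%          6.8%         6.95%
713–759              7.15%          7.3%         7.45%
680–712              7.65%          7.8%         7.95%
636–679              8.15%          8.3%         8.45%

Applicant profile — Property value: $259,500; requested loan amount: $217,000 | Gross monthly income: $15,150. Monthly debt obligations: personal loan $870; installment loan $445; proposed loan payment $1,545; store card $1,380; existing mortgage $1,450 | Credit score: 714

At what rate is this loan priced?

Credit score 714 ≥ 636; Total monthly debts = (870 + 445 + 1,545 + 1,380 + 1,450) = 5,690. Debt-to-income = 5,690/15,150 = 37.6% — meets 40% limit
Loan-to-value = 217,000/259,500 = 83.6% — pass (95% max)
Score 714 is in the 713–759 band; LTV 83.6% is in the 83.01–89% band → 7.3%.

7.3%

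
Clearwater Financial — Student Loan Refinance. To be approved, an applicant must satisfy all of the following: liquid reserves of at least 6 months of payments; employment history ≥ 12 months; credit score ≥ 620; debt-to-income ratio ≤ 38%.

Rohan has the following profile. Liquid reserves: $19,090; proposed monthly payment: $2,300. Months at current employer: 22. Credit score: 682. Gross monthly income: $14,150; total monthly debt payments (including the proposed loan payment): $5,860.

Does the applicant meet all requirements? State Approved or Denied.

Reserves = 19,090/2,300 = 8.3 months ≥ 6
Employment 22 ≥ 12 months
Credit score 682 ≥ 620 (meets)
DTI: 5,860 ÷ 14,150 = 41.4%, exceeds the 38% cap
Fails on DTI.

Denied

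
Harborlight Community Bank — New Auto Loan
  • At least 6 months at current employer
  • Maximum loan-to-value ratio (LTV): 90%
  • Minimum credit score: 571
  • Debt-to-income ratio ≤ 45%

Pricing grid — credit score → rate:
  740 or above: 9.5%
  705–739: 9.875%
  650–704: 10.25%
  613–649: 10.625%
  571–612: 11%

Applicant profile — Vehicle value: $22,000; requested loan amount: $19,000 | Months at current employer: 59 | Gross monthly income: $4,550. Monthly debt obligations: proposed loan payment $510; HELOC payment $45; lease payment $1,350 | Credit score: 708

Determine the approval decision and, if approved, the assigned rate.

Credit score 708 ≥ 571 (meets minimum)
Employment 59 ≥ 6 months
Total monthly debts = (510 + 45 + 1,350) = 1,905. DTI = 1,905/4,550 = 41.9% ≤ 45%
LTV: 19,000 ÷ 22,000 = 86.4%, within 90% cap
All requirements met. Score 708 falls in the 705–739 tier → 9.875%.

Approved at 9.875%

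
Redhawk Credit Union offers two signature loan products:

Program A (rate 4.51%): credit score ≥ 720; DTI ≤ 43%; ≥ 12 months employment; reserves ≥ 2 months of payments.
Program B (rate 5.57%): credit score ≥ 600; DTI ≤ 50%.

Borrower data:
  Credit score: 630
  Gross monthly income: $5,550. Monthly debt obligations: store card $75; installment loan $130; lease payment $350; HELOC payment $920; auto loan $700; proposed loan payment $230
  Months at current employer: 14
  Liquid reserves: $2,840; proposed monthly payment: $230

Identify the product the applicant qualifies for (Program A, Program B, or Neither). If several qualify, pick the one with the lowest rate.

Program B

Total debts = (75 + 130 + 350 + 920 + 700 + 230) = 2,405; DTI = 2,405/5,550 = 43.3%.
Reserves = 2,840/230 = 12.3 months.
Program A: score 630 < 720; DTI 43.3% > 43%; employment 14 ≥ 12 mo; reserves 12.3 ≥ 2 mo → does not qualify.
Program B: score 630 ≥ 600; DTI 43.3% ≤ 50% → qualifies.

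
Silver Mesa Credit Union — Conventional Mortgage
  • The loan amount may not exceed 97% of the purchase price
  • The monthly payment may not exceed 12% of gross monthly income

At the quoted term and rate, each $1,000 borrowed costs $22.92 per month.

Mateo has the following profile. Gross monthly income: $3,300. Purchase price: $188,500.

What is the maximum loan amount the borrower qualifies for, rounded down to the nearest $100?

Payment cap: 12% × $3,300 = $396/month.
At $22.92 per $1,000, that supports 396/22.92 × 1,000 ≈ $17,277 → $17,200.
LTV cap: 97% × $188,500 = $182,845 → $182,800.
Binding constraint: payment-to-income.

$17,200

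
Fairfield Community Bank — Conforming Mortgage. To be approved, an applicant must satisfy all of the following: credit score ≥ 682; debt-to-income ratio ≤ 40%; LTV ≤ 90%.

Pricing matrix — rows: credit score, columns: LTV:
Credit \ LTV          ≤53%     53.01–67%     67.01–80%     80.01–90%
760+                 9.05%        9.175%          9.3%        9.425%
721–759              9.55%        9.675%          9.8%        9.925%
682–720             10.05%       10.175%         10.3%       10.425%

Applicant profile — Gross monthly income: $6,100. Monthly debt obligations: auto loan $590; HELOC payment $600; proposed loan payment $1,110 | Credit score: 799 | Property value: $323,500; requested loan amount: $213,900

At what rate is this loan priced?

9.175%

Credit score 799 ≥ 682; Total monthly debts = (590 + 600 + 1,110) = 2,300. Debt-to-income = 2,300/6,100 = 37.7% — meets 40% limit
LTV = 213,900/323,500 = 66.1% ≤ 90%
Credit 799 → row 760+; LTV 66.1% → column 53.01–67%. Grid cell → 9.175%.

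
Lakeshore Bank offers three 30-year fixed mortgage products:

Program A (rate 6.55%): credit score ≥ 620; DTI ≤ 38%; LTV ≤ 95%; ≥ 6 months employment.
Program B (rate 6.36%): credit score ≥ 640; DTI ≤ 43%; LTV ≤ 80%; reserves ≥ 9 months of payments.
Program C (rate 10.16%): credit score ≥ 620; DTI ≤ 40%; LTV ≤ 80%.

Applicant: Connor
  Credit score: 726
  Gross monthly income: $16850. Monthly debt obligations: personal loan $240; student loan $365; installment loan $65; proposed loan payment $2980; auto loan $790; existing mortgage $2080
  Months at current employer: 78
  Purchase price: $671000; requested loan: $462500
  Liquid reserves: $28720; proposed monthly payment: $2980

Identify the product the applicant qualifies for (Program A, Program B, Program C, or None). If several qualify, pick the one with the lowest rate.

Program B

Total debts = (240 + 365 + 65 + 2,980 + 790 + 2,080) = 6,520; DTI = 6,520/16,850 = 38.7%.
LTV = 462,500/671,000 = 68.9%.
Reserves = 28,720/2,980 = 9.6 months.
Program A: score 726 ≥ 620; DTI 38.7% > 38%; LTV 68.9% ≤ 95%; employment 78 ≥ 6 mo → does not qualify.
Program B: score 726 ≥ 640; DTI 38.7% ≤ 43%; LTV 68.9% ≤ 80%; reserves 9.6 ≥ 9 mo → qualifies.
Program C: score 726 ≥ 620; DTI 38.7% ≤ 40%; LTV 68.9% ≤ 80% → qualifies.
Qualifying: Program B, Program C. Lowest rate is 6.36% → Program B.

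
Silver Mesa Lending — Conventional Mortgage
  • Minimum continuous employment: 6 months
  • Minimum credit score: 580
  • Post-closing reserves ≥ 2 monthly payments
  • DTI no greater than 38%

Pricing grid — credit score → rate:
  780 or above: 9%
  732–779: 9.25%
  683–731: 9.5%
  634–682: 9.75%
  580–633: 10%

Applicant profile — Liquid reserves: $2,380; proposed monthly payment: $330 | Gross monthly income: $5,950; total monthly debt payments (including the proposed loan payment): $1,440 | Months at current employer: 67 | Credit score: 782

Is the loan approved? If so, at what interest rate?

Credit score 782 ≥ 580 (meets minimum)
Debt-to-income = 1,440/5,950 = 24.2% — meets 38% limit
Employment 67 ≥ 6 months
Liquid reserves cover 2,380/330 = 7.2 months — ≥ 2 required
All requirements met. Score 782 falls in the 780 or above tier → 9%.

Approved at 9%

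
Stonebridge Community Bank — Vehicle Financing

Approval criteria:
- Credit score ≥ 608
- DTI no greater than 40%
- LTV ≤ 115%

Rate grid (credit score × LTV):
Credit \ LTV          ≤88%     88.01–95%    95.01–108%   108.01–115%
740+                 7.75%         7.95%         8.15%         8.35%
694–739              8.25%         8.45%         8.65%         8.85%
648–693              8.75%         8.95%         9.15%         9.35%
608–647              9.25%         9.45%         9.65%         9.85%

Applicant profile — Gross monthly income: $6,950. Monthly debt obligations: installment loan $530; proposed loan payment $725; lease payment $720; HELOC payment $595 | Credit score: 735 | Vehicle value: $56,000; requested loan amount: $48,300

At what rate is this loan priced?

8.25%

Credit score 735 ≥ 608; Total monthly debts = (530 + 725 + 720 + 595) = 2,570. Debt-to-income = 2,570/6,950 = 37% — meets 40% limit
Loan-to-value = 48,300/56,000 = 86.2% — pass (115% max)
Row: 735 falls in 694–739. Column: 86.2% falls in ≤88%. Rate = 8.25%.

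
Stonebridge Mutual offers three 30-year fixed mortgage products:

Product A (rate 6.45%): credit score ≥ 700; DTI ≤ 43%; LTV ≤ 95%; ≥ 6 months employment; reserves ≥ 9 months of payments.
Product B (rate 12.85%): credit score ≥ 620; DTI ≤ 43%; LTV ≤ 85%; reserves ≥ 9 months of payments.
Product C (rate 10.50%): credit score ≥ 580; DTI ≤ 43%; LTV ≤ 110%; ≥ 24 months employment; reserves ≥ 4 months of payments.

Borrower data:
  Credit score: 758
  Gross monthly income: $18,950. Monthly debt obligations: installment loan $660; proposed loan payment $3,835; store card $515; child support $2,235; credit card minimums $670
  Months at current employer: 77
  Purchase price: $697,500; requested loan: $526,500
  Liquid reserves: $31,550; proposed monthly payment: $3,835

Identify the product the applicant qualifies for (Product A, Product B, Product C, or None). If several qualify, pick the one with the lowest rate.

Total debts = (660 + 3,835 + 515 + 2,235 + 670) = 7,915; DTI = 7,915/18,950 = 41.8%.
LTV = 526,500/697,500 = 75.5%.
Reserves = 31,550/3,835 = 8.2 months.
Product A: score 758 ≥ 700; DTI 41.8% ≤ 43%; LTV 75.5% ≤ 95%; employment 77 ≥ 6 mo; reserves 8.2 < 9 mo → does not qualify.
Product B: score 758 ≥ 620; DTI 41.8% ≤ 43%; LTV 75.5% ≤ 85%; reserves 8.2 < 9 mo → does not qualify.
Product C: score 758 ≥ 580; DTI 41.8% ≤ 43%; LTV 75.5% ≤ 110%; employment 77 ≥ 24 mo; reserves 8.2 ≥ 4 mo → qualifies.

Product C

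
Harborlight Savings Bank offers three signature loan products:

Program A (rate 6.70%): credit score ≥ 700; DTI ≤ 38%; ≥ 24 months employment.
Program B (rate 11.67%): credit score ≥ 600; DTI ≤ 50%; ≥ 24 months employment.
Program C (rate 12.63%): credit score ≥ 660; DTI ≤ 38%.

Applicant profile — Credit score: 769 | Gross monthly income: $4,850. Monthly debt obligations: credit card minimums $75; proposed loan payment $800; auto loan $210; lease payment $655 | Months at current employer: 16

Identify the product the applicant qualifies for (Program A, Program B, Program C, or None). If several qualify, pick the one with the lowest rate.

Total debts = (75 + 800 + 210 + 655) = 1,740; DTI = 1,740/4,850 = 35.9%.
Program A: score 769 ≥ 700; DTI 35.9% ≤ 38%; employment 16 < 24 mo → does not qualify.
Program B: score 769 ≥ 600; DTI 35.9% ≤ 50%; employment 16 < 24 mo → does not qualify.
Program C: score 769 ≥ 660; DTI 35.9% ≤ 38% → qualifies.

Program C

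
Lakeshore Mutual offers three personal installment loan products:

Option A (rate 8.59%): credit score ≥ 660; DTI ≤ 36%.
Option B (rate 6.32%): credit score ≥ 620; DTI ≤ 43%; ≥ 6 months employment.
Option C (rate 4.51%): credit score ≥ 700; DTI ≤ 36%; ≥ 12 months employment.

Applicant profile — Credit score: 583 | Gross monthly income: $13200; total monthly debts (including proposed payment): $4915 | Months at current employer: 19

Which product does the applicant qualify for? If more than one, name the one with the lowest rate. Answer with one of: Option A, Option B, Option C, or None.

DTI = 4,915/13,200 = 37.2%.
Option A: score 583 < 660; DTI 37.2% > 36% → does not qualify.
Option B: score 583 < 620; DTI 37.2% ≤ 43%; employment 19 ≥ 6 mo → does not qualify.
Option C: score 583 < 700; DTI 37.2% > 36%; employment 19 ≥ 12 mo → does not qualify.

None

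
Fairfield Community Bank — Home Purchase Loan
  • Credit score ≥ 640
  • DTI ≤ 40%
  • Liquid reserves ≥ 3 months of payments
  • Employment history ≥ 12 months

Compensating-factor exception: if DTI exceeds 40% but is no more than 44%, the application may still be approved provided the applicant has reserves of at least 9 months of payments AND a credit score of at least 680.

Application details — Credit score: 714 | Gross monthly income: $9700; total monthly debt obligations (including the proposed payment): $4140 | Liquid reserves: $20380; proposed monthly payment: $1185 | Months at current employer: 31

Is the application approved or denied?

Credit score 714 ≥ 640 (meets base)
DTI = 4,140/9,700 = 42.7% > 40% — standard DTI limit exceeded.
Liquid reserves cover 20,380/1,185 = 17.2 months — ≥ 3 required
Employment 31 ≥ 12 months
42.7% falls in the override range (40%–44%), so the compensating-factor test applies.
Override check — reserves: 17.2 mo (ok); score: 714 (ok).
Both override conditions satisfied; DTI exception granted.

Approved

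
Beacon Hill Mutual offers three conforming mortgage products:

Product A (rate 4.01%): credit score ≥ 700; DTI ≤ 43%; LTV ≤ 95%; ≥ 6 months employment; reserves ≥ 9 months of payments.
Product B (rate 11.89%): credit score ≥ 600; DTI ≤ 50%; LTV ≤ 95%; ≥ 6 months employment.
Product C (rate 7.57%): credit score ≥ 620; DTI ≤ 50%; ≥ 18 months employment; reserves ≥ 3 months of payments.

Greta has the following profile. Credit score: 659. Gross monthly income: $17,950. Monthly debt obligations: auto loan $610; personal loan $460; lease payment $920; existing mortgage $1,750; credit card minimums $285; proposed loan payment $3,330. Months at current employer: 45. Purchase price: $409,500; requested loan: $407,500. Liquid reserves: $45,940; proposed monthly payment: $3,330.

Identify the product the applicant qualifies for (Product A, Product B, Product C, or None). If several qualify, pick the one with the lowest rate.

Product C

Total debts = (610 + 460 + 920 + 1,750 + 285 + 3,330) = 7,355; DTI = 7,355/17,950 = 41%.
LTV = 407,500/409,500 = 99.5%.
Reserves = 45,940/3,330 = 13.8 months.
Product A: score 659 < 700; DTI 41% ≤ 43%; LTV 99.5% > 95%; employment 45 ≥ 6 mo; reserves 13.8 ≥ 9 mo → does not qualify.
Product B: score 659 ≥ 600; DTI 41% ≤ 50%; LTV 99.5% > 95%; employment 45 ≥ 6 mo → does not qualify.
Product C: score 659 ≥ 620; DTI 41% ≤ 50%; employment 45 ≥ 18 mo; reserves 13.8 ≥ 3 mo → qualifies.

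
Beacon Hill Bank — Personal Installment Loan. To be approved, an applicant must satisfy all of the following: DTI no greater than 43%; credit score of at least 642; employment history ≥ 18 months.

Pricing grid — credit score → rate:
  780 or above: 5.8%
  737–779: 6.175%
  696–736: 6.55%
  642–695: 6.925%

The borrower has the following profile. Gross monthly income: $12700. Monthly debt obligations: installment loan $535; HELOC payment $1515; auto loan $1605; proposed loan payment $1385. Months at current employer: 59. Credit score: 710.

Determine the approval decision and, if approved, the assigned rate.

Credit score 710 ≥ 642 (meets minimum)
Total monthly debts = (535 + 1,515 + 1,605 + 1,385) = 5,040. Debt-to-income = 5,040/12,700 = 39.7% — meets 43% limit
Employment 59 ≥ 18 months
All requirements met. Score 710 falls in the 696–736 tier → 6.55%.

Approved at 6.55%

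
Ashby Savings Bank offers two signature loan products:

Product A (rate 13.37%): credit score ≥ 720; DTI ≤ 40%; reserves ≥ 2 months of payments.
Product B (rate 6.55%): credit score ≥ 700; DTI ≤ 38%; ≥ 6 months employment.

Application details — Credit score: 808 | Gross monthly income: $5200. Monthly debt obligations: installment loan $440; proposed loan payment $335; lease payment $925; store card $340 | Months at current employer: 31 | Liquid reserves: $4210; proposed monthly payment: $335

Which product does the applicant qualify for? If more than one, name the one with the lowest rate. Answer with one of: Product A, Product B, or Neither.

Total debts = (440 + 335 + 925 + 340) = 2,040; DTI = 2,040/5,200 = 39.2%.
Reserves = 4,210/335 = 12.6 months.
Product A: score 808 ≥ 720; DTI 39.2% ≤ 40%; reserves 12.6 ≥ 2 mo → qualifies.
Product B: score 808 ≥ 700; DTI 39.2% > 38%; employment 31 ≥ 6 mo → does not qualify.

Product A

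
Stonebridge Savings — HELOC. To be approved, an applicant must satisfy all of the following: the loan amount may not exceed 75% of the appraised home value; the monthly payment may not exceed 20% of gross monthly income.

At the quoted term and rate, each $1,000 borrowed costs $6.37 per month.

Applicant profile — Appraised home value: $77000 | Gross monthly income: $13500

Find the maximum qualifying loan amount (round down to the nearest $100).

Payment cap: 20% × $13,500 = $2,700/month.
At $6.37 per $1,000, that supports 2,700/6.37 × 1,000 ≈ $423,861 → $423,800.
LTV cap: 75% × $77,000 = $57,750 → $57,700.
Binding constraint: loan-to-value.

$57,700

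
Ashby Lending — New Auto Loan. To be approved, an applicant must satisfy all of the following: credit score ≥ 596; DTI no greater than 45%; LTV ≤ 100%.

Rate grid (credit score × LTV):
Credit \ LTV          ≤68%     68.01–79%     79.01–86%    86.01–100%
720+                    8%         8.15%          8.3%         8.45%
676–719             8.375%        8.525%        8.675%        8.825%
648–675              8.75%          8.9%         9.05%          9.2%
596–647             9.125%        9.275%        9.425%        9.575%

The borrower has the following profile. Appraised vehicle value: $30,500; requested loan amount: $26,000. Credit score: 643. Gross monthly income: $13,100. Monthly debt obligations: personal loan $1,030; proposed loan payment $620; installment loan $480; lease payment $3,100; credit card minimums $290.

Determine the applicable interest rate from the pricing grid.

Credit score 643 ≥ 596; Total monthly debts = (1,030 + 620 + 480 + 3,100 + 290) = 5,520. Debt-to-income = 5,520/13,100 = 42.1% — meets 45% limit
Loan-to-value = 26,000/30,500 = 85.2% — pass (100% max)
Score 643 is in the 596–647 band; LTV 85.2% is in the 79.01–86% band → 9.425%.

9.425%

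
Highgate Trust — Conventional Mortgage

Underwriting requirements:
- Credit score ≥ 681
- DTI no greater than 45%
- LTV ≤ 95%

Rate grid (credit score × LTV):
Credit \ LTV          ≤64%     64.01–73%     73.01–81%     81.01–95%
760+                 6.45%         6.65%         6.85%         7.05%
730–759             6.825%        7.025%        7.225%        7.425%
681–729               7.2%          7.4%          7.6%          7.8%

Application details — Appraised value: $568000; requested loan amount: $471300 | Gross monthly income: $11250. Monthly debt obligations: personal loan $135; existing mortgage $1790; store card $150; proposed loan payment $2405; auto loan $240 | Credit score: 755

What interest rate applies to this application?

Credit score 755 ≥ 681; Total monthly debts = (135 + 1,790 + 150 + 2,405 + 240) = 4,720. DTI: 4,720 ÷ 11,250 = 42%, within the 45% cap
LTV = 471,300/568,000 = 83% ≤ 95%
Score 755 is in the 730–759 band; LTV 83% is in the 81.01–95% band → 7.425%.

7.425%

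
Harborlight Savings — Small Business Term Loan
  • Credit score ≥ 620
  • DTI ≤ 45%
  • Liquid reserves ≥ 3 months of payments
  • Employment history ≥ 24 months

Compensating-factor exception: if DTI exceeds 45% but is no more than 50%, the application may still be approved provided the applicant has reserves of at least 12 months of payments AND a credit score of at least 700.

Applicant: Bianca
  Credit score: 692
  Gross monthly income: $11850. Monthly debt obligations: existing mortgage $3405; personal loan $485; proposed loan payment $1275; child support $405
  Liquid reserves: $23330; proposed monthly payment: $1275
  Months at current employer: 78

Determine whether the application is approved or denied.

Denied

Credit score 692 ≥ 620 (meets base)
Total debts = (3,405 + 485 + 1,275 + 405) = 5,570. DTI: 5,570 ÷ 11,850 = 47%, over the 45% base limit.
Liquid reserves cover 23,330/1,275 = 18.3 months — ≥ 3 required
Employment 78 ≥ 24 months
DTI 47% is within the 45%–50% exception band; checking compensating factors.
Reserves 18.3 ≥ 12 months; credit score 692 < 700.
Compensating-factor requirement not fully met.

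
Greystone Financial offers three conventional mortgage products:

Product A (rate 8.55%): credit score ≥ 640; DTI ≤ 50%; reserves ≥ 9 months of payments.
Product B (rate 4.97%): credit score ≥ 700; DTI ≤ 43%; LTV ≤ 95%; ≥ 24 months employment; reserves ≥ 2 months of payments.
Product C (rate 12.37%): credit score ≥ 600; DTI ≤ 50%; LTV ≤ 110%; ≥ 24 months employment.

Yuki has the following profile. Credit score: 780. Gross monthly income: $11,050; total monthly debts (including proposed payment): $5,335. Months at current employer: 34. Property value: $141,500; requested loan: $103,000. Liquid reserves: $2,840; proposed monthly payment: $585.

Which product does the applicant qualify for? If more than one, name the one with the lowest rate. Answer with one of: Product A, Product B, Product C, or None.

Product C

DTI = 5,335/11,050 = 48.3%.
LTV = 103,000/141,500 = 72.8%.
Reserves = 2,840/585 = 4.9 months.
Product A: score 780 ≥ 640; DTI 48.3% ≤ 50%; reserves 4.9 < 9 mo → does not qualify.
Product B: score 780 ≥ 700; DTI 48.3% > 43%; LTV 72.8% ≤ 95%; employment 34 ≥ 24 mo; reserves 4.9 ≥ 2 mo → does not qualify.
Product C: score 780 ≥ 600; DTI 48.3% ≤ 50%; LTV 72.8% ≤ 110%; employment 34 ≥ 24 mo → qualifies.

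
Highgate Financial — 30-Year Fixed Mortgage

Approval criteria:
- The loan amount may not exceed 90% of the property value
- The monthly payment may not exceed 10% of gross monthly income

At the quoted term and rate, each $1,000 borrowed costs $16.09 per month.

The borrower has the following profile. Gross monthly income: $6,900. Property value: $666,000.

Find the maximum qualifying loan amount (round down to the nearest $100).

$42,800

Payment cap: 10% × $6,900 = $690/month.
At $16.09 per $1,000, that supports 690/16.09 × 1,000 ≈ $42,883 → $42,800.
LTV cap: 90% × $666,000 = $599,400 → $599,400.
Binding constraint: payment-to-income.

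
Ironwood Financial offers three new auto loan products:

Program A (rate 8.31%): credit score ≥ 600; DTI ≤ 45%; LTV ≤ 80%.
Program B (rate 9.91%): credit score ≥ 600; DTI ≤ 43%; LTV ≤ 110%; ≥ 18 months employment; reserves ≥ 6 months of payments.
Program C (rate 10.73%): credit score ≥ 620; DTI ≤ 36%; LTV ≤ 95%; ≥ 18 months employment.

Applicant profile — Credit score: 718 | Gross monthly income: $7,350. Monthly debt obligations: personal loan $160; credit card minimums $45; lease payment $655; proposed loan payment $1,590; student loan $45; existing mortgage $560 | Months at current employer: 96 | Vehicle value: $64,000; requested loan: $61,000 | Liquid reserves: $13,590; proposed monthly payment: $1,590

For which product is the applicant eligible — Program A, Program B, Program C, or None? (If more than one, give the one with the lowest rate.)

Total debts = (160 + 45 + 655 + 1,590 + 45 + 560) = 3,055; DTI = 3,055/7,350 = 41.6%.
LTV = 61,000/64,000 = 95.3%.
Reserves = 13,590/1,590 = 8.5 months.
Program A: score 718 ≥ 600; DTI 41.6% ≤ 45%; LTV 95.3% > 80% → does not qualify.
Program B: score 718 ≥ 600; DTI 41.6% ≤ 43%; LTV 95.3% ≤ 110%; employment 96 ≥ 18 mo; reserves 8.5 ≥ 6 mo → qualifies.
Program C: score 718 ≥ 620; DTI 41.6% > 36%; LTV 95.3% > 95%; employment 96 ≥ 18 mo → does not qualify.

Program B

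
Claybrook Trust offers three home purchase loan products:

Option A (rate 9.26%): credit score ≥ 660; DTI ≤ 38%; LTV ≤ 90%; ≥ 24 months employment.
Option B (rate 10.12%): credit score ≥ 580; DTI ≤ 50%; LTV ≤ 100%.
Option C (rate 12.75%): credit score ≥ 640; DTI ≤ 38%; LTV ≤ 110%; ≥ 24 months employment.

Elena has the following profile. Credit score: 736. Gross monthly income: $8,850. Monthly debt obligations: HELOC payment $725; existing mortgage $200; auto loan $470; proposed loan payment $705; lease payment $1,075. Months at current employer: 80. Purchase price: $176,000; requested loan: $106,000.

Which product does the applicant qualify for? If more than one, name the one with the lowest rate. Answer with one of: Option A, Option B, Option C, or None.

Total debts = (725 + 200 + 470 + 705 + 1,075) = 3,175; DTI = 3,175/8,850 = 35.9%.
LTV = 106,000/176,000 = 60.2%.
Option A: score 736 ≥ 660; DTI 35.9% ≤ 38%; LTV 60.2% ≤ 90%; employment 80 ≥ 24 mo → qualifies.
Option B: score 736 ≥ 580; DTI 35.9% ≤ 50%; LTV 60.2% ≤ 100% → qualifies.
Option C: score 736 ≥ 640; DTI 35.9% ≤ 38%; LTV 60.2% ≤ 110%; employment 80 ≥ 24 mo → qualifies.
Qualifying: Option A, Option B, Option C. Lowest rate is 9.26% → Option A.

Option A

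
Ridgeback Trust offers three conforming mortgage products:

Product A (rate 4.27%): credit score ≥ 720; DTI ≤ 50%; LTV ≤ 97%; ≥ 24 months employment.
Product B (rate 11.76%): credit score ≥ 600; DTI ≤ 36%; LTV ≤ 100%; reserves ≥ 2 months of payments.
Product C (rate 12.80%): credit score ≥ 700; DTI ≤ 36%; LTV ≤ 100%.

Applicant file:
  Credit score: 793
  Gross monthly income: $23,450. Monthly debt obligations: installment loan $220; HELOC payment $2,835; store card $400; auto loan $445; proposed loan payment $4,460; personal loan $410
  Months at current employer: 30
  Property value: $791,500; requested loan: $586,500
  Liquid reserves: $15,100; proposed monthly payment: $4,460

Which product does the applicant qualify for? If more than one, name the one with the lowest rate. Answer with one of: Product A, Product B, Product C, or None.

Product A

Total debts = (220 + 2,835 + 400 + 445 + 4,460 + 410) = 8,770; DTI = 8,770/23,450 = 37.4%.
LTV = 586,500/791,500 = 74.1%.
Reserves = 15,100/4,460 = 3.4 months.
Product A: score 793 ≥ 720; DTI 37.4% ≤ 50%; LTV 74.1% ≤ 97%; employment 30 ≥ 24 mo → qualifies.
Product B: score 793 ≥ 600; DTI 37.4% > 36%; LTV 74.1% ≤ 100%; reserves 3.4 ≥ 2 mo → does not qualify.
Product C: score 793 ≥ 700; DTI 37.4% > 36%; LTV 74.1% ≤ 100% → does not qualify.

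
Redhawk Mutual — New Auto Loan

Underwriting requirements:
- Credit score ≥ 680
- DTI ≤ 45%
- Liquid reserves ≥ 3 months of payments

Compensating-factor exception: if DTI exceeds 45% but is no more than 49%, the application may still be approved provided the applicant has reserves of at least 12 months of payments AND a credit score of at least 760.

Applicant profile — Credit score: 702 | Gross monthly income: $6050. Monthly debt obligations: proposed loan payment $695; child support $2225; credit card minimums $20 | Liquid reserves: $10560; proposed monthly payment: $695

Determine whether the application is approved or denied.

Credit score 702 ≥ 680 (meets base)
Total debts = (695 + 2,225 + 20) = 2,940. DTI = 2,940/6,050 = 48.6% > 45% — standard DTI limit exceeded.
Reserves = 10,560/695 = 15.2 months ≥ 3
DTI 48.6% is within the 45%–49% exception band; checking compensating factors.
Override check — reserves: 15.2 mo (ok); score: 702 (below 760).
Compensating-factor requirement not fully met.

Denied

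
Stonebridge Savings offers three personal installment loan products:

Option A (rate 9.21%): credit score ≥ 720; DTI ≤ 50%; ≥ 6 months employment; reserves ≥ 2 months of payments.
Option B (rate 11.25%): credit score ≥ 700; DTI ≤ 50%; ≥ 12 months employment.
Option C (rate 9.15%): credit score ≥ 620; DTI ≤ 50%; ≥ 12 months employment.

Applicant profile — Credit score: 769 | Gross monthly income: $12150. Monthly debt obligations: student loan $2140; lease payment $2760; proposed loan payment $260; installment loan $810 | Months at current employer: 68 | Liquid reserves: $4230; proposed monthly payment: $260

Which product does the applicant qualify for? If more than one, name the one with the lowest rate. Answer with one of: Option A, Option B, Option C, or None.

Option C

Total debts = (2,140 + 2,760 + 260 + 810) = 5,970; DTI = 5,970/12,150 = 49.1%.
Reserves = 4,230/260 = 16.3 months.
Option A: score 769 ≥ 720; DTI 49.1% ≤ 50%; employment 68 ≥ 6 mo; reserves 16.3 ≥ 2 mo → qualifies.
Option B: score 769 ≥ 700; DTI 49.1% ≤ 50%; employment 68 ≥ 12 mo → qualifies.
Option C: score 769 ≥ 620; DTI 49.1% ≤ 50%; employment 68 ≥ 12 mo → qualifies.
Qualifying: Option A, Option B, Option C. Lowest rate is 9.15% → Option C.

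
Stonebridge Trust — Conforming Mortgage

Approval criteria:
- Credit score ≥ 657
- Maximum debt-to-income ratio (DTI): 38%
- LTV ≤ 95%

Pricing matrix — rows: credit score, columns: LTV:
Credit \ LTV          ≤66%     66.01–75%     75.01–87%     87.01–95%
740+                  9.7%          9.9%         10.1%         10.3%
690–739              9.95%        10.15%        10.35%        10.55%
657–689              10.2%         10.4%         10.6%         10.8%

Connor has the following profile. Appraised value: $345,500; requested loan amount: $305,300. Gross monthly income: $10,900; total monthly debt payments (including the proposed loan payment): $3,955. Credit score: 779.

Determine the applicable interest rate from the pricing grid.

10.3%

Credit score 779 ≥ 657; DTI = 3,955/10,900 = 36.3% ≤ 38%
LTV = 305,300/345,500 = 88.4% ≤ 95%
Score 779 is in the 740+ band; LTV 88.4% is in the 87.01–95% band → 10.3%.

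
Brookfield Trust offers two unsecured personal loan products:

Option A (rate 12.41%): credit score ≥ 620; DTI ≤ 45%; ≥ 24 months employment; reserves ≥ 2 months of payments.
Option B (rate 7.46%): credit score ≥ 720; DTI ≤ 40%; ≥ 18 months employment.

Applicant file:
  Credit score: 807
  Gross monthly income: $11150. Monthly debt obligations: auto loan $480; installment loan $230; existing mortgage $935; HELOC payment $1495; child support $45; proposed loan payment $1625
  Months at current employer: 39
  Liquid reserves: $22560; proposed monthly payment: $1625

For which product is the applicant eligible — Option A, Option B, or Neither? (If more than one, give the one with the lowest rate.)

Total debts = (480 + 230 + 935 + 1,495 + 45 + 1,625) = 4,810; DTI = 4,810/11,150 = 43.1%.
Reserves = 22,560/1,625 = 13.9 months.
Option A: score 807 ≥ 620; DTI 43.1% ≤ 45%; employment 39 ≥ 24 mo; reserves 13.9 ≥ 2 mo → qualifies.
Option B: score 807 ≥ 720; DTI 43.1% > 40%; employment 39 ≥ 18 mo → does not qualify.

Option A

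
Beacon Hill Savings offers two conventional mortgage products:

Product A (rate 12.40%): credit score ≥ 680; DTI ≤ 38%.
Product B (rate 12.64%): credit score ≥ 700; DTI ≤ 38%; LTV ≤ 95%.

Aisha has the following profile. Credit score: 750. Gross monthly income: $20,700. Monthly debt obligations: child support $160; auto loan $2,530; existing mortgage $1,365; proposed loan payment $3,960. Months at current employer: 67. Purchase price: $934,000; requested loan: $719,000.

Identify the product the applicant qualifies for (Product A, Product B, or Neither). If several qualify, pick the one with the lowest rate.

Total debts = (160 + 2,530 + 1,365 + 3,960) = 8,015; DTI = 8,015/20,700 = 38.7%.
LTV = 719,000/934,000 = 77%.
Product A: score 750 ≥ 680; DTI 38.7% > 38% → does not qualify.
Product B: score 750 ≥ 700; DTI 38.7% > 38%; LTV 77% ≤ 95% → does not qualify.

Neither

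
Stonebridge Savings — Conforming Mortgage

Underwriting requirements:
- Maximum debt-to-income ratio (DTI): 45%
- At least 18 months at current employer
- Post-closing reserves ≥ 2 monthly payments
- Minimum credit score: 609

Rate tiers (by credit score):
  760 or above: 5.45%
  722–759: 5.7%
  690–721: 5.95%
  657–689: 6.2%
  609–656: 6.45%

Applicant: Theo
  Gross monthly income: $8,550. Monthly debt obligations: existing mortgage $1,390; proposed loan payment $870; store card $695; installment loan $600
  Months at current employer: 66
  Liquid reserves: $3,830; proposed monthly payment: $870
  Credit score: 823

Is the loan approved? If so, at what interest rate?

Credit score 823 ≥ 609 (meets minimum)
Employment 66 ≥ 18 months
Total monthly debts = (1,390 + 870 + 695 + 600) = 3,555. DTI = 3,555/8,550 = 41.6% ≤ 45%
Reserves = 3,830/870 = 4.4 months ≥ 2
All requirements met. Score 823 falls in the 760 or above tier → 5.45%.

Approved at 5.45%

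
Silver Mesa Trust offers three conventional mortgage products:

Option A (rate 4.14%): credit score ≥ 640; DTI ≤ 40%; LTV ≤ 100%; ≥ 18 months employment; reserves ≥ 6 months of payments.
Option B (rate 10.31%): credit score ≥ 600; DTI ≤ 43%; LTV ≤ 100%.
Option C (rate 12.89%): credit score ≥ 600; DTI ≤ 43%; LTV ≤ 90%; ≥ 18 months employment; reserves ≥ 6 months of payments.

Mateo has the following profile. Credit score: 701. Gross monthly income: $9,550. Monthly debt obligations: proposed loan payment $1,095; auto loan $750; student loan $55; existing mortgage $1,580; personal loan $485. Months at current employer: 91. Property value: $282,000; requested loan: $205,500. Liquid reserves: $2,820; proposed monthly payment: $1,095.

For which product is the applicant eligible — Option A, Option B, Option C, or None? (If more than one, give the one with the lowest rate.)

Total debts = (1,095 + 750 + 55 + 1,580 + 485) = 3,965; DTI = 3,965/9,550 = 41.5%.
LTV = 205,500/282,000 = 72.9%.
Reserves = 2,820/1,095 = 2.6 months.
Option A: score 701 ≥ 640; DTI 41.5% > 40%; LTV 72.9% ≤ 100%; employment 91 ≥ 18 mo; reserves 2.6 < 6 mo → does not qualify.
Option B: score 701 ≥ 600; DTI 41.5% ≤ 43%; LTV 72.9% ≤ 100% → qualifies.
Option C: score 701 ≥ 600; DTI 41.5% ≤ 43%; LTV 72.9% ≤ 90%; employment 91 ≥ 18 mo; reserves 2.6 < 6 mo → does not qualify.

Option B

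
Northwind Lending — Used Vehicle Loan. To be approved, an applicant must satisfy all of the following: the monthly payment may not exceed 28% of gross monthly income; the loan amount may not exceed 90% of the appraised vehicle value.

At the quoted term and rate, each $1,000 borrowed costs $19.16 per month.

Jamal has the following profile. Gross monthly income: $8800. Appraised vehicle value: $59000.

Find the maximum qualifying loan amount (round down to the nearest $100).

Payment cap: 28% × $8,800 = $2,464/month.
At $19.16 per $1,000, that supports 2,464/19.16 × 1,000 ≈ $128,601 → $128,600.
LTV cap: 90% × $59,000 = $53,100 → $53,100.
Binding constraint: loan-to-value.

$53,100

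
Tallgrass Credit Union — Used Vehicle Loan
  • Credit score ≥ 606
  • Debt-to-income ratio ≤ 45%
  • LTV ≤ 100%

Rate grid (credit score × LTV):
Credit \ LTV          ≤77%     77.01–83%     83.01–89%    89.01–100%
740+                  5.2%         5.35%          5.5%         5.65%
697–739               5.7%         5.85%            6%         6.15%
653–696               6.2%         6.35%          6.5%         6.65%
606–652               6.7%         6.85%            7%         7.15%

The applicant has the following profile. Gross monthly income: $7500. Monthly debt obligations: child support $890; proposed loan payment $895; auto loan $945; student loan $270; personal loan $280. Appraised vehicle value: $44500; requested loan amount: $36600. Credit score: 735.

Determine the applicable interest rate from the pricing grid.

5.85%

Credit score 735 ≥ 606; Total monthly debts = (890 + 895 + 945 + 270 + 280) = 3,280. DTI: 3,280 ÷ 7,500 = 43.7%, within the 45% cap
LTV = 36,600/44,500 = 82.2% ≤ 100%
Row: 735 falls in 697–739. Column: 82.2% falls in 77.01–83%. Rate = 5.85%.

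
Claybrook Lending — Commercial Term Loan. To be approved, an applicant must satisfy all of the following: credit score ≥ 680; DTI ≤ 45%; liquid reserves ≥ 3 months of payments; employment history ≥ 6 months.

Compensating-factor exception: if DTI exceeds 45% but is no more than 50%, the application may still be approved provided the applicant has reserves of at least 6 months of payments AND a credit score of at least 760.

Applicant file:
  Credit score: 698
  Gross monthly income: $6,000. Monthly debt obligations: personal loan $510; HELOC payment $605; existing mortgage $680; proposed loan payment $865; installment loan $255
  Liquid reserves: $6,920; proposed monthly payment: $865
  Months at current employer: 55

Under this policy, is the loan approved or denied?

Credit score 698 ≥ 680 (meets base)
Total debts = (510 + 605 + 680 + 865 + 255) = 2,915. DTI = 2,915/6,000 = 48.6% > 45% — standard DTI limit exceeded.
Liquid reserves cover 6,920/865 = 8.0 months — ≥ 3 required
Employment 55 ≥ 6 months
48.6% falls in the override range (45%–50%), so the compensating-factor test applies.
Override check — reserves: 8.0 mo (ok); score: 698 (below 760).
Compensating-factor requirement not fully met.

Denied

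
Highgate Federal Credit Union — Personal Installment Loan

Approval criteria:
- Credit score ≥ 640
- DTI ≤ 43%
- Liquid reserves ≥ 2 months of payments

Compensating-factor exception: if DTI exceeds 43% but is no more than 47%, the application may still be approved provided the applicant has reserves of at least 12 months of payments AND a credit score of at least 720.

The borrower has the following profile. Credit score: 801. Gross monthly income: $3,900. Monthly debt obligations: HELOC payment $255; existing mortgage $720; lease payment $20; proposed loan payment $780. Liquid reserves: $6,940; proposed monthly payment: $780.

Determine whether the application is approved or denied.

Denied

Credit score 801 ≥ 640 (meets base)
Total debts = (255 + 720 + 20 + 780) = 1,775. DTI: 1,775 ÷ 3,900 = 45.5%, over the 43% base limit.
Liquid reserves cover 6,940/780 = 8.9 months — ≥ 2 required
DTI 45.5% is within the 43%–47% exception band; checking compensating factors.
Override check — reserves: 8.9 mo (short of 12); score: 801 (ok).
Compensating-factor requirement not fully met.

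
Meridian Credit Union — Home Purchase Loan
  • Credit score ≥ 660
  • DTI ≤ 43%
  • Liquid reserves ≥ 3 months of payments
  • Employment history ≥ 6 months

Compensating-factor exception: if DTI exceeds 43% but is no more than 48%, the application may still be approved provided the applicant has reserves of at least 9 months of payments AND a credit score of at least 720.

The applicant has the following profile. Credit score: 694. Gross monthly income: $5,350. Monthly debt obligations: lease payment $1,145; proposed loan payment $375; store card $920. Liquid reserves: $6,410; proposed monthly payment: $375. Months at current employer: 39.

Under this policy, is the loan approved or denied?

Denied

Credit score 694 ≥ 660 (meets base)
Total debts = (1,145 + 375 + 920) = 2,440. DTI = 2,440/5,350 = 45.6% > 43% — standard DTI limit exceeded.
Reserves: 6,410 ÷ 375 = 17.1 months (meets 3-month minimum)
Employment 39 ≥ 6 months
45.6% falls in the override range (43%–48%), so the compensating-factor test applies.
Override check — reserves: 17.1 mo (ok); score: 694 (below 720).
Override conditions not both satisfied; exception does not apply.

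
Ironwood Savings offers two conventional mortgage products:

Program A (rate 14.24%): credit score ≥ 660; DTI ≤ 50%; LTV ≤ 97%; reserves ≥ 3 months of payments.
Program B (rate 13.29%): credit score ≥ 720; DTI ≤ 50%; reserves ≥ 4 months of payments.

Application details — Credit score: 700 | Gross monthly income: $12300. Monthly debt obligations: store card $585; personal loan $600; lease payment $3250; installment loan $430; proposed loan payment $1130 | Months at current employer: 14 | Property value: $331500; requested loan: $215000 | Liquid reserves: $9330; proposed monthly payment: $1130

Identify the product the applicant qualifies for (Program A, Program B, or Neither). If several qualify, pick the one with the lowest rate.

Program A

Total debts = (585 + 600 + 3,250 + 430 + 1,130) = 5,995; DTI = 5,995/12,300 = 48.7%.
LTV = 215,000/331,500 = 64.9%.
Reserves = 9,330/1,130 = 8.3 months.
Program A: score 700 ≥ 660; DTI 48.7% ≤ 50%; LTV 64.9% ≤ 97%; reserves 8.3 ≥ 3 mo → qualifies.
Program B: score 700 < 720; DTI 48.7% ≤ 50%; reserves 8.3 ≥ 4 mo → does not qualify.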